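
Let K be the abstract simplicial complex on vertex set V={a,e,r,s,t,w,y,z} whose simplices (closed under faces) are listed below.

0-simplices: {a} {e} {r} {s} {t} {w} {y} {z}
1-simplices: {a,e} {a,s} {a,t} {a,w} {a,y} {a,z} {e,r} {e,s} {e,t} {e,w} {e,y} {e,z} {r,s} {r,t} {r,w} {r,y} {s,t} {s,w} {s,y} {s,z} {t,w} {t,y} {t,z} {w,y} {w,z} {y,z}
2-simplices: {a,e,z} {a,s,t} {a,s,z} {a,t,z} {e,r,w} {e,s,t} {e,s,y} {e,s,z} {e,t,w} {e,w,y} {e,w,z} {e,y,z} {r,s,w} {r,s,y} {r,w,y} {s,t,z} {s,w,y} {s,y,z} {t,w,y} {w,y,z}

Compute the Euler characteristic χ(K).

n_0=8 n_1=26 n_2=20
χ=+8−26+20=2

χ(K)=2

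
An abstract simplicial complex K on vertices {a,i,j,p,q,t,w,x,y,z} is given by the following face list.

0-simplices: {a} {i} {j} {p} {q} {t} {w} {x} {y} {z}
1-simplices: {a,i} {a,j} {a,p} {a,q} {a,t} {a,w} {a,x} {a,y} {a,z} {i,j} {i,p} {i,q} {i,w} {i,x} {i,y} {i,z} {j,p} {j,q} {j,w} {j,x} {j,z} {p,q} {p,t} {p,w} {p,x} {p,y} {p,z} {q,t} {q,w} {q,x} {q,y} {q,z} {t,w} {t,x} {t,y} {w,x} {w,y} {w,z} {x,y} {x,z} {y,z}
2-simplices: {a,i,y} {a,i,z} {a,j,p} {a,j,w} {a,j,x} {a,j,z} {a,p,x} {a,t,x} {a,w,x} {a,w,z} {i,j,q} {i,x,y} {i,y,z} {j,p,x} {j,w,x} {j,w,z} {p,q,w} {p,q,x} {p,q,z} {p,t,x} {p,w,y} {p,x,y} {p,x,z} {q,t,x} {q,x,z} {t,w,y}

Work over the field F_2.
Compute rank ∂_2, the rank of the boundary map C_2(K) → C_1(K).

n_0=10 n_1=41 n_2=26  [Z2]
∂1: piv[ai,aj,ap,aq,at,aw,ax,ay,az] rk=9  ker:ij,ip,iq,iw,ix,iy,iz,jp,jq,jw,jx,jz,pq,pt,pw,px,py,pz,qt,qw,qx,qy,qz,tw,tx,ty,wx,wy,wz,xy,xz,yz
∂2: piv[aiy,aiz,ajp,ajw,ajx,ajz,apx,atx,awx,awz,ijq,ixy,iyz,pqw,pqx,pqz,ptx,pwy,pxy,pxz,qtx,twy] rk=22  ker:jpx,jwx,jwz,qxz
rk∂_2=22

rank∂_2=22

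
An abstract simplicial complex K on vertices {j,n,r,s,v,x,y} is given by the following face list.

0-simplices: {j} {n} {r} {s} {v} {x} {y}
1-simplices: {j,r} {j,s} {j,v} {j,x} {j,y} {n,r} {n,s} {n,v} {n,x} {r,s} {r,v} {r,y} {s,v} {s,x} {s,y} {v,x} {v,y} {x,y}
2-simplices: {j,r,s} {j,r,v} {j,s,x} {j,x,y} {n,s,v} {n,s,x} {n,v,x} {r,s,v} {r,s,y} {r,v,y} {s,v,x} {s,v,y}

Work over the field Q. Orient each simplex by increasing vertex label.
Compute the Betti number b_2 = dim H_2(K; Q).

b_2=2

n_0=7 n_1=18 n_2=12  [Q]
∂1: piv[jr,js,jv,jx,jy,nr] rk=6  ker:ns,nv,nx,rs,rv,ry,sv,sx,sy,vx,vy,xy
∂2: piv[jrs,jrv,jsx,jxy,nsv,nsx,nvx,rsv,rsy,rvy] rk=10  ker:svx,svy
b_2=(12−10)−0=2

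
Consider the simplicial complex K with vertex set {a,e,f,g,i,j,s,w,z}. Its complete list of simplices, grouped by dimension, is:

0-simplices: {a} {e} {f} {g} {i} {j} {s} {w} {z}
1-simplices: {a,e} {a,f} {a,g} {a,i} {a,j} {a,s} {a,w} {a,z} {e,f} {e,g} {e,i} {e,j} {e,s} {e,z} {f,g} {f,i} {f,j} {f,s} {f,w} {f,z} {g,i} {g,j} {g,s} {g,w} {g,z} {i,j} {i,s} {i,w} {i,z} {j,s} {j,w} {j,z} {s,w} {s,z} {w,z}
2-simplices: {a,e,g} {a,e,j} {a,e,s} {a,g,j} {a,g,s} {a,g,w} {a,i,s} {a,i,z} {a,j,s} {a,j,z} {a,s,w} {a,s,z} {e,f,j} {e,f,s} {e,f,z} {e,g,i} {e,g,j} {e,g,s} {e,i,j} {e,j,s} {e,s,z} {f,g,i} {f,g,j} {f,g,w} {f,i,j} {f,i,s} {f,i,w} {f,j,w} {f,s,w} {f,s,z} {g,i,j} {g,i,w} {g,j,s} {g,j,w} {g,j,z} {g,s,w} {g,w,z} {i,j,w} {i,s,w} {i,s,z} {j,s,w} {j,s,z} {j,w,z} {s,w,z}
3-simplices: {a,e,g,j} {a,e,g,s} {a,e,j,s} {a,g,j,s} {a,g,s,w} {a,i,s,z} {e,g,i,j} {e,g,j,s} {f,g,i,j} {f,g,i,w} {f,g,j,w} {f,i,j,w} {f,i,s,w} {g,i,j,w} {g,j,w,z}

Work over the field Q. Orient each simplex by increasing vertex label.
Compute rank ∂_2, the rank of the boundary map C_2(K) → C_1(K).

n_0=9 n_1=35 n_2=44 n_3=15  [Q]
∂1: piv[ae,af,ag,ai,aj,as,aw,az] rk=8  ker:ef,eg,ei,ej,es,ez,fg,fi,fj,fs,fw,fz,gi,gj,gs,gw,gz,ij,is,iw,iz,js,jw,jz,sw,sz,wz
∂2: piv[aeg,aej,aes,agj,ags,agw,ais,aiz,ajs,ajz,asw,asz,efj,efs,efz,egi,eij,esz,fgi,fgj,fgw,fis,fiw,fjw,gjz,gwz] rk=26  ker:egj,egs,ejs,fij,fsw,fsz,gij,giw,gjs,gjw,gsw,ijw,isw,isz,jsw,jsz,jwz,swz
∂3: piv[aegj,aegs,aejs,agjs,agsw,aisz,egij,fgij,fgiw,fgjw,fijw,fisw,gjwz] rk=13  ker:egjs,gijw
rk∂_2=26

rank∂_2=26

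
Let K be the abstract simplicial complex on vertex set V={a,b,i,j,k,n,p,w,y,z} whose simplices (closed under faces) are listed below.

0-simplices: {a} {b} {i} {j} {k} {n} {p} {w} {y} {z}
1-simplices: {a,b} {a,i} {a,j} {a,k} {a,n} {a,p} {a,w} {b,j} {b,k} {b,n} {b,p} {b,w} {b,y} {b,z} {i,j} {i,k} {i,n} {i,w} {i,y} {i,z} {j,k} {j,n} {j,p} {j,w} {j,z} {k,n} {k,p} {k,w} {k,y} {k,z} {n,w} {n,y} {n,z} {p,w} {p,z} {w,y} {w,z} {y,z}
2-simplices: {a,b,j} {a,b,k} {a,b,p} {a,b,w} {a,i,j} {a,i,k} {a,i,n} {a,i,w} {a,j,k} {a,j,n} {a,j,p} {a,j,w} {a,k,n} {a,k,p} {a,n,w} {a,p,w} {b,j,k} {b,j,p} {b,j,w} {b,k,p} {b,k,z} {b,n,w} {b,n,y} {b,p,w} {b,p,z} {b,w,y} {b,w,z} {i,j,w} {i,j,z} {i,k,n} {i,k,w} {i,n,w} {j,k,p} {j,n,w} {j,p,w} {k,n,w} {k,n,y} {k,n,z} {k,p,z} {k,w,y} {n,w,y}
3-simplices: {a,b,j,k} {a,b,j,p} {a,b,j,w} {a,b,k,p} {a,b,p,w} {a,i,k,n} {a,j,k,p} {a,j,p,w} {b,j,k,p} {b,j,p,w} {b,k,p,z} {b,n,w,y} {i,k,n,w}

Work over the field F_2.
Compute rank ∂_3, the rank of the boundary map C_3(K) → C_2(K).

rank∂_3=11

n_0=10 n_1=38 n_2=41 n_3=13  [Z2]
∂1: piv[ab,ai,aj,ak,an,ap,aw,by,bz] rk=9  ker:bj,bk,bn,bp,bw,ij,ik,in,iw,iy,iz,jk,jn,jp,jw,jz,kn,kp,kw,ky,kz,nw,ny,nz,pw,pz,wy,wz,yz
∂2: piv[abj,abk,abp,abw,aij,aik,ain,aiw,ajk,ajn,ajp,ajw,akn,akp,anw,apw,bkz,bnw,bny,bpz,bwy,bwz,ijz,ikw,kny,knz] rk=26  ker:bjk,bjp,bjw,bkp,bpw,ijw,ikn,inw,jkp,jnw,jpw,knw,kpz,kwy,nwy
∂3: piv[abjk,abjp,abjw,abkp,abpw,aikn,ajkp,ajpw,bkpz,bnwy,iknw] rk=11  ker:bjkp,bjpw
rk∂_3=11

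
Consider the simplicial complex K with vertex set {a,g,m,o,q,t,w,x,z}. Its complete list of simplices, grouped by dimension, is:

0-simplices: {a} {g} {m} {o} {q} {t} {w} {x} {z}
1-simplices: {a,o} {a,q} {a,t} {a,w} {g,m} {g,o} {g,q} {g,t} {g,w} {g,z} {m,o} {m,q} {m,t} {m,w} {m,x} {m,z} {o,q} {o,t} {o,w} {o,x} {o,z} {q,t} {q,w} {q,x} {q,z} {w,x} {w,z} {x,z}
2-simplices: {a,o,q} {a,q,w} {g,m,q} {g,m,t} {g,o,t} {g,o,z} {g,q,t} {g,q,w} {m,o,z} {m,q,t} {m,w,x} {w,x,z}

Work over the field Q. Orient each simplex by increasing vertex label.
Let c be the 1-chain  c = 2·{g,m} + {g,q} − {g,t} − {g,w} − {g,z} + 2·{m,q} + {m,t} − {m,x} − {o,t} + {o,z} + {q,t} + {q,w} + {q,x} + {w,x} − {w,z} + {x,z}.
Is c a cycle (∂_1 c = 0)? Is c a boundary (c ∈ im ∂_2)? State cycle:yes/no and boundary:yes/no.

n_0=9 n_1=28 n_2=12  [Q]
∂1: piv[ao,aq,at,aw,gm,go,gz,mx] rk=8  ker:gq,gt,gw,mo,mq,mt,mw,mz,oq,ot,ow,ox,oz,qt,qw,qx,qz,wx,wz,xz
∂2: piv[aoq,aqw,gmq,gmt,got,goz,gqt,gqw,moz,mwx,wxz] rk=11  ker:mqt
∂1c = 0
c vs im∂2: residual ≠ 0 ⇒ not boundary

cycle:yes boundary:no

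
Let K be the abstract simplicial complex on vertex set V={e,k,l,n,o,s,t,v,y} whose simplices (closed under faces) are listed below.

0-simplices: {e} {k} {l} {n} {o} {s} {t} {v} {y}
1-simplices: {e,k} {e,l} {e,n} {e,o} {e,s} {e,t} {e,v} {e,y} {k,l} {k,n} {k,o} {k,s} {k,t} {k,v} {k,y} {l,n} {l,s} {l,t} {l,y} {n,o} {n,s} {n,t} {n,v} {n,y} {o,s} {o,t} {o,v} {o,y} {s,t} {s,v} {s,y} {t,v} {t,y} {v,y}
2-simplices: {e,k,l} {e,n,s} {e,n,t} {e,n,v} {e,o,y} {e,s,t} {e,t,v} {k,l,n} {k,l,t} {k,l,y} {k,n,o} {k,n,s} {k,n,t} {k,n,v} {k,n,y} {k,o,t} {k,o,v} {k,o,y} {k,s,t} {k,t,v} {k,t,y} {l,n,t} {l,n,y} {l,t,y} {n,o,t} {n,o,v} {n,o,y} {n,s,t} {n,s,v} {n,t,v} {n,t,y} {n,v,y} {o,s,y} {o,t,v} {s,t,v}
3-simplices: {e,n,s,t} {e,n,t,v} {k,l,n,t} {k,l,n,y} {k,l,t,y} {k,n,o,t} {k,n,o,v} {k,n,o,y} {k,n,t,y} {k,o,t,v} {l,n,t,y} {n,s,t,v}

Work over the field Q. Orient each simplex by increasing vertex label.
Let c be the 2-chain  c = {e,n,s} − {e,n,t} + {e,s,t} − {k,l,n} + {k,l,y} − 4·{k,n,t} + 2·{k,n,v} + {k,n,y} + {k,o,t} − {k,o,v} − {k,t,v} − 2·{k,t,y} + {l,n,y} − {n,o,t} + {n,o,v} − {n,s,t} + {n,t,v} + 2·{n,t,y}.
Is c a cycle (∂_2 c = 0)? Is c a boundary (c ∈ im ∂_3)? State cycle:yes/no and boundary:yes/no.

n_0=9 n_1=34 n_2=35 n_3=12  [Q]
∂1: piv[ek,el,en,eo,es,et,ev,ey] rk=8  ker:kl,kn,ko,ks,kt,kv,ky,ln,ls,lt,ly,no,ns,nt,nv,ny,os,ot,ov,oy,st,sv,sy,tv,ty,vy
∂2: piv[ekl,ens,ent,env,eoy,est,etv,kln,klt,kly,kno,kns,knt,knv,kny,kot,kov,koy,kty,nsv,nvy,osy] rk=22  ker:kst,ktv,lnt,lny,lty,not,nov,noy,nst,ntv,nty,otv,stv
∂3: piv[enst,entv,klnt,klny,klty,knot,knov,knoy,knty,kotv,nstv] rk=11  ker:lnty
∂2c = 0
c vs im∂3: residual ≠ 0 ⇒ not boundary

cycle:yes boundary:no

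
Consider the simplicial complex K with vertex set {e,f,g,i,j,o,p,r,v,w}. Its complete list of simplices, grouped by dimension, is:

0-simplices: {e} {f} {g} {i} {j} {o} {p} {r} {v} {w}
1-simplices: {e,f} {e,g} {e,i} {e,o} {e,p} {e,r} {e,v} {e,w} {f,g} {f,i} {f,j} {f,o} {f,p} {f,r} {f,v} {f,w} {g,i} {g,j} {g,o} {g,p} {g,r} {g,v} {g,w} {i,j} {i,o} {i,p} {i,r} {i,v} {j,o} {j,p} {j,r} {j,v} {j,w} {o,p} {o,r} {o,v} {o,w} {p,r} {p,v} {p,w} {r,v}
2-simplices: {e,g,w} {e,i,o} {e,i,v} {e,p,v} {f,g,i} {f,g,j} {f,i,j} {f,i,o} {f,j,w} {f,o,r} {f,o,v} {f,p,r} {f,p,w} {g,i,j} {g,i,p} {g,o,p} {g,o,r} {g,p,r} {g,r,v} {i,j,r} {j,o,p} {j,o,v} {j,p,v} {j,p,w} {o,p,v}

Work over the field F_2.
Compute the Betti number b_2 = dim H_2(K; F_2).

n_0=10 n_1=41 n_2=25  [Z2]
∂1: piv[ef,eg,ei,eo,ep,er,ev,ew,fj] rk=9  ker:fg,fi,fo,fp,fr,fv,fw,gi,gj,go,gp,gr,gv,gw,ij,io,ip,ir,iv,jo,jp,jr,jv,jw,op,or,ov,ow,pr,pv,pw,rv
∂2: piv[egw,eio,eiv,epv,fgi,fgj,fij,fio,fjw,for,fov,fpr,fpw,gip,gop,gor,gpr,grv,ijr,jop,jov,jpv,jpw] rk=23  ker:gij,opv
b_2=(25−23)−0=2

b_2=2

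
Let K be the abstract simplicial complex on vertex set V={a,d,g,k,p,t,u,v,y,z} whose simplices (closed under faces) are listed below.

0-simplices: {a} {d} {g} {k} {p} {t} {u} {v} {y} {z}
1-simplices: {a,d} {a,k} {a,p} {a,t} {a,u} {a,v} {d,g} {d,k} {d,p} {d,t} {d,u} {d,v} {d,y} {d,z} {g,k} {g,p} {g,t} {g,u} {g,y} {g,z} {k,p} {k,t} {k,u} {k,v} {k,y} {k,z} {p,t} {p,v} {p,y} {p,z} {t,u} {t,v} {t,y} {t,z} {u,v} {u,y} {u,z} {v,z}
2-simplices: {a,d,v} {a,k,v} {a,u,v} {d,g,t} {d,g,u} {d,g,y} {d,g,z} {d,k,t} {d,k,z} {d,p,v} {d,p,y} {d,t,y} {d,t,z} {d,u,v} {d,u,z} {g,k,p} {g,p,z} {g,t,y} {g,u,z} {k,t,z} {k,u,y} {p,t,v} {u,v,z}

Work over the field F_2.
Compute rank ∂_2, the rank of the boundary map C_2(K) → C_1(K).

n_0=10 n_1=38 n_2=23  [Z2]
∂1: piv[ad,ak,ap,at,au,av,dg,dy,dz] rk=9  ker:dk,dp,dt,du,dv,gk,gp,gt,gu,gy,gz,kp,kt,ku,kv,ky,kz,pt,pv,py,pz,tu,tv,ty,tz,uv,uy,uz,vz
∂2: piv[adv,akv,auv,dgt,dgu,dgy,dgz,dkt,dkz,dpv,dpy,dty,dtz,duv,duz,gkp,gpz,kuy,ptv,uvz] rk=20  ker:gty,guz,ktz
rk∂_2=20

rank∂_2=20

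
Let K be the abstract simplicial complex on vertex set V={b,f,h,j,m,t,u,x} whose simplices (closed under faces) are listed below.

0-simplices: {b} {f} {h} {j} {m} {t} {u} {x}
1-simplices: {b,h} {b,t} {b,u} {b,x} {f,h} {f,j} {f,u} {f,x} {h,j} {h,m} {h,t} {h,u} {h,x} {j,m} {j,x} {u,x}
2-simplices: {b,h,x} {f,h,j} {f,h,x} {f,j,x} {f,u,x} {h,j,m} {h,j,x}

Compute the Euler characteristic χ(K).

n_0=8 n_1=16 n_2=7
χ=+8−16+7=-1

χ(K)=-1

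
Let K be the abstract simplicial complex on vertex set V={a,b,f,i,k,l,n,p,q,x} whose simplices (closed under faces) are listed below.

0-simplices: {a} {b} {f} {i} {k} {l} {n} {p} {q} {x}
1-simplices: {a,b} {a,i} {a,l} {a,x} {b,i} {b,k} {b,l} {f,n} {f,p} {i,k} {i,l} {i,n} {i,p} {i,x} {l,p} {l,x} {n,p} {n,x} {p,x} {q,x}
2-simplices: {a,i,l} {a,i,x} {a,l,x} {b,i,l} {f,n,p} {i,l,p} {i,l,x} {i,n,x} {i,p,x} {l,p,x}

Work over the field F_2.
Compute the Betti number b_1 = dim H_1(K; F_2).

n_0=10 n_1=20 n_2=10  [Z2]
∂1: piv[ab,ai,al,ax,bk,fn,fp,in,qx] rk=9  ker:bi,bl,ik,il,ip,ix,lp,lx,np,nx,px
∂2: piv[ail,aix,alx,bil,fnp,ilp,inx,ipx] rk=8  ker:ilx,lpx
b_1=(20−9)−8=3

b_1=3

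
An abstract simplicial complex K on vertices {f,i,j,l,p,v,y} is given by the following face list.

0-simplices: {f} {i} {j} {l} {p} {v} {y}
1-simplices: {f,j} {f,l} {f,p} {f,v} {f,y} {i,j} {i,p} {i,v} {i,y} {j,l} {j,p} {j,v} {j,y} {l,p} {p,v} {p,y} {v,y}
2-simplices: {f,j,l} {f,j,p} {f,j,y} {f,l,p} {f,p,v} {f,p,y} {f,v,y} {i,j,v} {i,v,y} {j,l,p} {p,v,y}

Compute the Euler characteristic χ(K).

n_0=7 n_1=17 n_2=11
χ=+7−17+11=1

χ(K)=1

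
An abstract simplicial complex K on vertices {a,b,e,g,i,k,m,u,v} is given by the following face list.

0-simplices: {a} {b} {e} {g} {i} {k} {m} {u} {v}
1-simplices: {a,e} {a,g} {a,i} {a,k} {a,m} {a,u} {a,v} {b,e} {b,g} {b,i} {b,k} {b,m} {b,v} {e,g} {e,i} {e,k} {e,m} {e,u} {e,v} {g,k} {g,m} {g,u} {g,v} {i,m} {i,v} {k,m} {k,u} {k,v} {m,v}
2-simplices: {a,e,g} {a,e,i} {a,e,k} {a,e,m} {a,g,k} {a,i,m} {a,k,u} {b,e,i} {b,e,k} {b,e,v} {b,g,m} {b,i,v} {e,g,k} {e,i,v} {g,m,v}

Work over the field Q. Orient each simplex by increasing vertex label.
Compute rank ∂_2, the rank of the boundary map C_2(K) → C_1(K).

n_0=9 n_1=29 n_2=15  [Q]
∂1: piv[ae,ag,ai,ak,am,au,av,be] rk=8  ker:bg,bi,bk,bm,bv,eg,ei,ek,em,eu,ev,gk,gm,gu,gv,im,iv,km,ku,kv,mv
∂2: piv[aeg,aei,aek,aem,agk,aim,aku,bei,bek,bev,bgm,biv,gmv] rk=13  ker:egk,eiv
rk∂_2=13

rank∂_2=13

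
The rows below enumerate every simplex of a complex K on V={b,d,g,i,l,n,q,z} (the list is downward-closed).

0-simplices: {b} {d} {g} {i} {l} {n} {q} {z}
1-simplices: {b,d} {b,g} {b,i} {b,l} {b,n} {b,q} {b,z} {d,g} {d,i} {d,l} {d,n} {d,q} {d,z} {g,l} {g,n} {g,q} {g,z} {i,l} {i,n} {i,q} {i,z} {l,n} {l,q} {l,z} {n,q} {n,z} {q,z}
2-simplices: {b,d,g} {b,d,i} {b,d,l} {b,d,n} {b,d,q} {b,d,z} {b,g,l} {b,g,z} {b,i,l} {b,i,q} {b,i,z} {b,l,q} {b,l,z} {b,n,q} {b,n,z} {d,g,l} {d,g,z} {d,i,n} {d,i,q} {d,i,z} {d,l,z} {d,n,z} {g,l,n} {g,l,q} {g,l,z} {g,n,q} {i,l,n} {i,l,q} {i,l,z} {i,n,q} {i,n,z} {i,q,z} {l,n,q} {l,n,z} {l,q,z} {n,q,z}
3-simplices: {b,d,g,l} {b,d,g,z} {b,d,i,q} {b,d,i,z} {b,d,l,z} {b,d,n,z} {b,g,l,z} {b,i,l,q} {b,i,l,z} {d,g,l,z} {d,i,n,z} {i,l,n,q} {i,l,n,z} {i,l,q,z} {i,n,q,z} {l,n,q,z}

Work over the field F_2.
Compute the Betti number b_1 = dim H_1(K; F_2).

n_0=8 n_1=27 n_2=36 n_3=16  [Z2]
∂1: piv[bd,bg,bi,bl,bn,bq,bz] rk=7  ker:dg,di,dl,dn,dq,dz,gl,gn,gq,gz,il,in,iq,iz,ln,lq,lz,nq,nz,qz
∂2: piv[bdg,bdi,bdl,bdn,bdq,bdz,bgl,bgz,bil,biq,biz,blq,blz,bnq,bnz,din,gln,glq,gnq,iqz] rk=20  ker:dgl,dgz,diq,diz,dlz,dnz,glz,iln,ilq,ilz,inq,inz,lnq,lnz,lqz,nqz
∂3: piv[bdgl,bdgz,bdiq,bdiz,bdlz,bdnz,bglz,bilq,bilz,dinz,ilnq,ilnz,ilqz,inqz] rk=14  ker:dglz,lnqz
b_1=(27−7)−20=0

b_1=0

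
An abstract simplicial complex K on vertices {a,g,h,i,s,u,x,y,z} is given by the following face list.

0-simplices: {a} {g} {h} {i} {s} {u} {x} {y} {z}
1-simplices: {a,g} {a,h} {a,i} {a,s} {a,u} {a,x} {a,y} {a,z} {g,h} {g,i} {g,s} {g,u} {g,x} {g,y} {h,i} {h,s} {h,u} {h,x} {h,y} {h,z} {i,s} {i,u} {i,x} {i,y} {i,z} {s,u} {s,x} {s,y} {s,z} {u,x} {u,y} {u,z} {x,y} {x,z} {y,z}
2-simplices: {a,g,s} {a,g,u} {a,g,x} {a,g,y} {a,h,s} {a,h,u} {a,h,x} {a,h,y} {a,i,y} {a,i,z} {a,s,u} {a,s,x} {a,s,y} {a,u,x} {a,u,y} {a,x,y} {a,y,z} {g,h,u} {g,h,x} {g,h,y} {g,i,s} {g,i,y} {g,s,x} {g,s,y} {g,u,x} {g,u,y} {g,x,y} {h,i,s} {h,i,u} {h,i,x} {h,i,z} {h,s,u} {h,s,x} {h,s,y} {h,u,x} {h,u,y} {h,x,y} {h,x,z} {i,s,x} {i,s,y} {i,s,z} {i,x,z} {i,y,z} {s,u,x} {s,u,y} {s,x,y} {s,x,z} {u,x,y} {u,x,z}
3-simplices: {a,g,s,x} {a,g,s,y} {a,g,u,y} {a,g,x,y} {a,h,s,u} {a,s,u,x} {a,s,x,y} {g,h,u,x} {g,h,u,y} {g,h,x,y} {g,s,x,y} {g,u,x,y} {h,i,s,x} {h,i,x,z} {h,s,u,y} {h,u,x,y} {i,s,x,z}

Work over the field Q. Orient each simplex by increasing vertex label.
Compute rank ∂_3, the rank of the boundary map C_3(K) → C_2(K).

n_0=9 n_1=35 n_2=49 n_3=17  [Q]
∂1: piv[ag,ah,ai,as,au,ax,ay,az] rk=8  ker:gh,gi,gs,gu,gx,gy,hi,hs,hu,hx,hy,hz,is,iu,ix,iy,iz,su,sx,sy,sz,ux,uy,uz,xy,xz,yz
∂2: piv[ags,agu,agx,agy,ahs,ahu,ahx,ahy,aiy,aiz,asu,asx,asy,aux,auy,axy,ayz,ghu,gis,giy,his,hiu,hix,hiz,hxz,isz,uxz] rk=27  ker:ghx,ghy,gsx,gsy,gux,guy,gxy,hsu,hsx,hsy,hux,huy,hxy,isx,isy,ixz,iyz,sux,suy,sxy,sxz,uxy
∂3: piv[agsx,agsy,aguy,agxy,ahsu,asux,asxy,ghux,ghuy,ghxy,guxy,hisx,hixz,hsuy,isxz] rk=15  ker:gsxy,huxy
rk∂_3=15

rank∂_3=15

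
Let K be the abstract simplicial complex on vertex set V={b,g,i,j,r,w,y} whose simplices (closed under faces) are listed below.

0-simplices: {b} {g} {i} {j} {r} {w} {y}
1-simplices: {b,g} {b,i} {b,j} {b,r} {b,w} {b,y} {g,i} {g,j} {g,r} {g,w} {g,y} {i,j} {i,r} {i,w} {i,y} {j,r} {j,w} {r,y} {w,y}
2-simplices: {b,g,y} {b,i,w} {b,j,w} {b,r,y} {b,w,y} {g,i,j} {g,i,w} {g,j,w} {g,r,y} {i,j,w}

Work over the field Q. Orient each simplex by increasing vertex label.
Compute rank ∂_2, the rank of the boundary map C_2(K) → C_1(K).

n_0=7 n_1=19 n_2=10  [Q]
∂1: piv[bg,bi,bj,br,bw,by] rk=6  ker:gi,gj,gr,gw,gy,ij,ir,iw,iy,jr,jw,ry,wy
∂2: piv[bgy,biw,bjw,bry,bwy,gij,giw,gjw,gry] rk=9  ker:ijw
rk∂_2=9

rank∂_2=9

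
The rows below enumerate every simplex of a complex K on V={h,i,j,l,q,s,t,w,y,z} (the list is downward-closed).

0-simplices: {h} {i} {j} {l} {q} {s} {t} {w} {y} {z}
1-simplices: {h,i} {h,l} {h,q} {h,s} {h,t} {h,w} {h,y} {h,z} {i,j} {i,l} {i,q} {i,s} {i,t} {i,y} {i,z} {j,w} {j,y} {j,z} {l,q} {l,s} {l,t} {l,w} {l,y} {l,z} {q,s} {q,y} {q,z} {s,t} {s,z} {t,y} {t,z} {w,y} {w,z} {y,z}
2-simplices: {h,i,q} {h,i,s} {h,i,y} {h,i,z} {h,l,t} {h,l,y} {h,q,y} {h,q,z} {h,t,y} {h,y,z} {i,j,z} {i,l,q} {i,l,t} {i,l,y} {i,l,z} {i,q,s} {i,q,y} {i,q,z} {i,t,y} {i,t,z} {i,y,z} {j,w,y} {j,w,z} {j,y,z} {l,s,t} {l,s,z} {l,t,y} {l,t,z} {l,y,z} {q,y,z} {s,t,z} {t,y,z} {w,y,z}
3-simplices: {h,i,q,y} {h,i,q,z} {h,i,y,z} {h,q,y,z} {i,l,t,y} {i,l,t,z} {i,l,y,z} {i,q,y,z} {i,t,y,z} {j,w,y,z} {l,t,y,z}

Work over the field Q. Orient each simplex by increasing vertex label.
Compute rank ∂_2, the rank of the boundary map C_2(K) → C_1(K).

n_0=10 n_1=34 n_2=33 n_3=11  [Q]
∂1: piv[hi,hl,hq,hs,ht,hw,hy,hz,ij] rk=9  ker:il,iq,is,it,iy,iz,jw,jy,jz,lq,ls,lt,lw,ly,lz,qs,qy,qz,st,sz,ty,tz,wy,wz,yz
∂2: piv[hiq,his,hiy,hiz,hlt,hly,hqy,hqz,hty,hyz,ijz,ilq,ilt,ily,ilz,iqs,itz,jwy,jwz,jyz,lst,lsz] rk=22  ker:iqy,iqz,ity,iyz,lty,ltz,lyz,qyz,stz,tyz,wyz
∂3: piv[hiqy,hiqz,hiyz,hqyz,ilty,iltz,ilyz,ityz,jwyz] rk=9  ker:iqyz,ltyz
rk∂_2=22

rank∂_2=22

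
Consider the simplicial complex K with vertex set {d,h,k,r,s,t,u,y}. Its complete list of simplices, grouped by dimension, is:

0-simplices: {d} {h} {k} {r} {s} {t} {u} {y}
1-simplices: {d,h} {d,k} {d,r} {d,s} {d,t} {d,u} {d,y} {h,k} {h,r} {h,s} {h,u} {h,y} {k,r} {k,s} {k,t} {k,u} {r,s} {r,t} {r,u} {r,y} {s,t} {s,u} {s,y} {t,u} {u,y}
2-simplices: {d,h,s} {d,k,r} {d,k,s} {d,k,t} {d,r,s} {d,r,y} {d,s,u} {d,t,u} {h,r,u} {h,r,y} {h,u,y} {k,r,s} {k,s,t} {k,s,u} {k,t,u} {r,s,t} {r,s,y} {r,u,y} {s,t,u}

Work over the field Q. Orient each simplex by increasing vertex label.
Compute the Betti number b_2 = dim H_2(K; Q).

b_2=4

n_0=8 n_1=25 n_2=19  [Q]
∂1: piv[dh,dk,dr,ds,dt,du,dy] rk=7  ker:hk,hr,hs,hu,hy,kr,ks,kt,ku,rs,rt,ru,ry,st,su,sy,tu,uy
∂2: piv[dhs,dkr,dks,dkt,drs,dry,dsu,dtu,hru,hry,huy,kst,ksu,rst,rsy] rk=15  ker:krs,ktu,ruy,stu
b_2=(19−15)−0=4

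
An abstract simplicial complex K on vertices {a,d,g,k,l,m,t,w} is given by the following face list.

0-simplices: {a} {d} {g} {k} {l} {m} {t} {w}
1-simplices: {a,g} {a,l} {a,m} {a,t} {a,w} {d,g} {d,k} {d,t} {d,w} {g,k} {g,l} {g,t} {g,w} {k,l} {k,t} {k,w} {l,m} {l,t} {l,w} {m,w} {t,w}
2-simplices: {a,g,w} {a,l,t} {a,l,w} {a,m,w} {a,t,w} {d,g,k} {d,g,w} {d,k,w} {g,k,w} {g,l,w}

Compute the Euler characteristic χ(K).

n_0=8 n_1=21 n_2=10
χ=+8−21+10=-3

χ(K)=-3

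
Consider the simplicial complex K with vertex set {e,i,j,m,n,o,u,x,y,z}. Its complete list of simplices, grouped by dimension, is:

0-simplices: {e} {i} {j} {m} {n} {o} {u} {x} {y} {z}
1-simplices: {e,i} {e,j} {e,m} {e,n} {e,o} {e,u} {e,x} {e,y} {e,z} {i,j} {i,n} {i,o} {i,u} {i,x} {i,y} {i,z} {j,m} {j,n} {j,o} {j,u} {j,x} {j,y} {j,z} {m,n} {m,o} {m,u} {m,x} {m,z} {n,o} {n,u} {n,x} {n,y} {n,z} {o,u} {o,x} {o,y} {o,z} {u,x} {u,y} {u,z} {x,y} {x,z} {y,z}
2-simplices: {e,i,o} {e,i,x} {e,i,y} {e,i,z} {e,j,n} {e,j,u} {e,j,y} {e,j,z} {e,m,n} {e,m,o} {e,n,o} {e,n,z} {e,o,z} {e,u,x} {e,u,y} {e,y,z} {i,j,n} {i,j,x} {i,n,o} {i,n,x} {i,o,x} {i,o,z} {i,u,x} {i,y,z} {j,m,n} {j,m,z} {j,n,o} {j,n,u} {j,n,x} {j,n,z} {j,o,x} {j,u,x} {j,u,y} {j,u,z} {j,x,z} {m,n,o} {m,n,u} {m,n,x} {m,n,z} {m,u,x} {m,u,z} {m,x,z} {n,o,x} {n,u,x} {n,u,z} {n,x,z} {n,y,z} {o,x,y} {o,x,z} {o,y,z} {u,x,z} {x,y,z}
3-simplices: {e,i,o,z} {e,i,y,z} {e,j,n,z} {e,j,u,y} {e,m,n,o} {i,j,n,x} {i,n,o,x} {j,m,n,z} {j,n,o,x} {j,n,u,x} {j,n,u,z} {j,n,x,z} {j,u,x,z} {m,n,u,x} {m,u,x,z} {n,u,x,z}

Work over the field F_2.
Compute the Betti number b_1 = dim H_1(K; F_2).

b_1=1

n_0=10 n_1=43 n_2=52 n_3=16  [Z2]
∂1: piv[ei,ej,em,en,eo,eu,ex,ey,ez] rk=9  ker:ij,in,io,iu,ix,iy,iz,jm,jn,jo,ju,jx,jy,jz,mn,mo,mu,mx,mz,no,nu,nx,ny,nz,ou,ox,oy,oz,ux,uy,uz,xy,xz,yz
∂2: piv[eio,eix,eiy,eiz,ejn,eju,ejy,ejz,emn,emo,eno,enz,eoz,eux,euy,eyz,ijn,ijx,ino,inx,iox,iux,jmn,jmz,jno,jnu,juz,jxz,mnu,mnx,nyz,oxy,oyz] rk=33  ker:ioz,iyz,jnx,jnz,jox,jux,juy,mno,mnz,mux,muz,mxz,nox,nux,nuz,nxz,oxz,uxz,xyz
∂3: piv[eioz,eiyz,ejnz,ejuy,emno,ijnx,inox,jmnz,jnox,jnux,jnuz,jnxz,juxz,mnux,muxz] rk=15  ker:nuxz
b_1=(43−9)−33=1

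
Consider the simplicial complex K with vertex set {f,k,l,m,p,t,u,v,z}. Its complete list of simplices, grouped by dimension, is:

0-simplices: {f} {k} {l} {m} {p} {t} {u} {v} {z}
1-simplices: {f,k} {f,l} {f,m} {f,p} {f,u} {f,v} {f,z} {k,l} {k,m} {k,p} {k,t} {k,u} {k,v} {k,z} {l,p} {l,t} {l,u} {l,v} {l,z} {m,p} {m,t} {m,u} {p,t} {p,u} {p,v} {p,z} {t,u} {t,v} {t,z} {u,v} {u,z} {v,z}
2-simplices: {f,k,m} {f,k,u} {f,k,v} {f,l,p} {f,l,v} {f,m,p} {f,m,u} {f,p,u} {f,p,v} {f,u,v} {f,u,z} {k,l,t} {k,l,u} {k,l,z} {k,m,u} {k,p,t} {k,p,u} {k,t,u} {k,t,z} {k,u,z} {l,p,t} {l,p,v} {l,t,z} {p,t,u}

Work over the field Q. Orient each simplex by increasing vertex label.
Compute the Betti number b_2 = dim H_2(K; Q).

b_2=4

n_0=9 n_1=32 n_2=24  [Q]
∂1: piv[fk,fl,fm,fp,fu,fv,fz,kt] rk=8  ker:kl,km,kp,ku,kv,kz,lp,lt,lu,lv,lz,mp,mt,mu,pt,pu,pv,pz,tu,tv,tz,uv,uz,vz
∂2: piv[fkm,fku,fkv,flp,flv,fmp,fmu,fpu,fpv,fuv,fuz,klt,klu,klz,kpt,kpu,ktu,ktz,kuz,lpt] rk=20  ker:kmu,lpv,ltz,ptu
b_2=(24−20)−0=4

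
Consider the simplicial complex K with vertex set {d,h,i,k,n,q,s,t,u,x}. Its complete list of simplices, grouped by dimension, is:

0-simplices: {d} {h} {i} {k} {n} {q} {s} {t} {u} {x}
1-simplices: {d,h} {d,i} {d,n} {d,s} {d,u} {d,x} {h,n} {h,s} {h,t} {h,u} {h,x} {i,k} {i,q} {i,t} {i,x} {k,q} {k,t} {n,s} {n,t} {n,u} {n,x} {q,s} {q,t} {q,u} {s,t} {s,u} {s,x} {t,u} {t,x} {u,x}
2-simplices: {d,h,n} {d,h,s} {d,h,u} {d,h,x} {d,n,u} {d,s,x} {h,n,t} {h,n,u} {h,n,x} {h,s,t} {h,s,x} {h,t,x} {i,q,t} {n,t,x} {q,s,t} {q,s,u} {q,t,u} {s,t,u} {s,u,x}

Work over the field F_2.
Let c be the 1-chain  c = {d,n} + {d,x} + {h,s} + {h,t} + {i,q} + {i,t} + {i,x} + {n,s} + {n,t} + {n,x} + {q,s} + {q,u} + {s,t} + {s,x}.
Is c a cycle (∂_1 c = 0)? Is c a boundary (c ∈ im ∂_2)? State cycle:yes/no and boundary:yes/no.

cycle:no boundary:no

n_0=10 n_1=30 n_2=19  [Z2]
∂1: piv[dh,di,dn,ds,du,dx,ht,ik,iq] rk=9  ker:hn,hs,hu,hx,it,ix,kq,kt,ns,nt,nu,nx,qs,qt,qu,st,su,sx,tu,tx,ux
∂2: piv[dhn,dhs,dhu,dhx,dnu,dsx,hnt,hnx,hst,htx,iqt,qst,qsu,qtu,sux] rk=15  ker:hnu,hsx,ntx,stu
∂1c = {i} + {q} + {s} + {u}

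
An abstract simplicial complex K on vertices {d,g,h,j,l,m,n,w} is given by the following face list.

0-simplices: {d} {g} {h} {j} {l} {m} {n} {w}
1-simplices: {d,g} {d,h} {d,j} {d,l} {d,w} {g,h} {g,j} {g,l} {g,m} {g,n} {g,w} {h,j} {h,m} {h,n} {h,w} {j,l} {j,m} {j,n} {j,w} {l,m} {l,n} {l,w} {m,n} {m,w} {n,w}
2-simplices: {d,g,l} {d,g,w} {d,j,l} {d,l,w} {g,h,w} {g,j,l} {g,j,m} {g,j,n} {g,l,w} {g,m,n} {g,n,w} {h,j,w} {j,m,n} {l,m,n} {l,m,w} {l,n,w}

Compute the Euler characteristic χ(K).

χ(K)=-1

n_0=8 n_1=25 n_2=16
χ=+8−25+16=-1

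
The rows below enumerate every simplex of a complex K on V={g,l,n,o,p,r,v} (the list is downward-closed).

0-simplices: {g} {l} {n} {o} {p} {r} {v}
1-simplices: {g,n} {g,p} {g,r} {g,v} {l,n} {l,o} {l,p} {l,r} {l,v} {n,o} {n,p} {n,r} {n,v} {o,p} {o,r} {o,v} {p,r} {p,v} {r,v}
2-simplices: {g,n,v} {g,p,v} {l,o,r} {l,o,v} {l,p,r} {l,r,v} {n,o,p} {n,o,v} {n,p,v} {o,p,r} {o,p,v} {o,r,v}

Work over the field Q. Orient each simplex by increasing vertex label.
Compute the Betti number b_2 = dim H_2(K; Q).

n_0=7 n_1=19 n_2=12  [Q]
∂1: piv[gn,gp,gr,gv,ln,lo] rk=6  ker:lp,lr,lv,no,np,nr,nv,op,or,ov,pr,pv,rv
∂2: piv[gnv,gpv,lor,lov,lpr,lrv,nop,nov,npv,opr] rk=10  ker:opv,orv
b_2=(12−10)−0=2

b_2=2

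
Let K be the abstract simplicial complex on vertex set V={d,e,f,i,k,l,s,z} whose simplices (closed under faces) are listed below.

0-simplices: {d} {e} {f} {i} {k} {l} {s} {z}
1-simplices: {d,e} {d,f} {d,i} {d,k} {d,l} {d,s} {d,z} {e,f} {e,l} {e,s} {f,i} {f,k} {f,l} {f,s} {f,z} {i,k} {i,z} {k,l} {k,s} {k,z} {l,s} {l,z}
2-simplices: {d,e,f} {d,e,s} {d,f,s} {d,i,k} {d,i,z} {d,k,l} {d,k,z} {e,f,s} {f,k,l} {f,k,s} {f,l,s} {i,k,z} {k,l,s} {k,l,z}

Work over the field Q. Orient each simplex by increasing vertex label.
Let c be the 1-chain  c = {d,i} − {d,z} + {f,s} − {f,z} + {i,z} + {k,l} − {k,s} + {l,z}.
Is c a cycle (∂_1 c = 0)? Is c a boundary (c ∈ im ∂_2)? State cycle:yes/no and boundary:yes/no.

cycle:yes boundary:no

n_0=8 n_1=22 n_2=14  [Q]
∂1: piv[de,df,di,dk,dl,ds,dz] rk=7  ker:ef,el,es,fi,fk,fl,fs,fz,ik,iz,kl,ks,kz,ls,lz
∂2: piv[def,des,dfs,dik,diz,dkl,dkz,fkl,fks,fls,klz] rk=11  ker:efs,ikz,kls
∂1c = 0
c vs im∂2: residual ≠ 0 ⇒ not boundary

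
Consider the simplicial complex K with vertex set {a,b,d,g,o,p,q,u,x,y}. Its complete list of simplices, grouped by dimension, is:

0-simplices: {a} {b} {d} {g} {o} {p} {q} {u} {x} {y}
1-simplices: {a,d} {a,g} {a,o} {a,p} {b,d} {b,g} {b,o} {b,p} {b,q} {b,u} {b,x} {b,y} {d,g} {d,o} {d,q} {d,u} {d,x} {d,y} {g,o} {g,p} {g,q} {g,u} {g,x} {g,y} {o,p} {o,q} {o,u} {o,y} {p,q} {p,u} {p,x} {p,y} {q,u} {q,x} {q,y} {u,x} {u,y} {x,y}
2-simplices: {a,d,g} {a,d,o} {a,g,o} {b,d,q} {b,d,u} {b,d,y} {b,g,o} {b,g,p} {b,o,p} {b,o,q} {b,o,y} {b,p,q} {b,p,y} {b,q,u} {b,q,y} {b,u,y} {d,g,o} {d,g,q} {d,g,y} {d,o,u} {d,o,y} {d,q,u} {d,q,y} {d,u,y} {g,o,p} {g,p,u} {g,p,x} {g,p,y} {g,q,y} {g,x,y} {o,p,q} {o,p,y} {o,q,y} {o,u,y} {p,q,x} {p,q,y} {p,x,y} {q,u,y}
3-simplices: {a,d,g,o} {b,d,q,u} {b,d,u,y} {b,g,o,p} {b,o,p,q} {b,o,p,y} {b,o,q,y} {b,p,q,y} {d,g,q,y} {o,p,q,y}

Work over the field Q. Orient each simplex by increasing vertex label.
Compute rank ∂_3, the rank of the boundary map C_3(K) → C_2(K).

n_0=10 n_1=38 n_2=38 n_3=10  [Q]
∂1: piv[ad,ag,ao,ap,bd,bq,bu,bx,by] rk=9  ker:bg,bo,bp,dg,do,dq,du,dx,dy,go,gp,gq,gu,gx,gy,op,oq,ou,oy,pq,pu,px,py,qu,qx,qy,ux,uy,xy
∂2: piv[adg,ado,ago,bdq,bdu,bdy,bgo,bgp,bop,boq,boy,bpq,bpy,bqu,bqy,buy,dgq,dgy,dou,doy,gpu,gpx,gxy,pqx] rk=24  ker:dgo,dqu,dqy,duy,gop,gpy,gqy,opq,opy,oqy,ouy,pqy,pxy,quy
∂3: piv[adgo,bdqu,bduy,bgop,bopq,bopy,boqy,bpqy,dgqy] rk=9  ker:opqy
rk∂_3=9

rank∂_3=9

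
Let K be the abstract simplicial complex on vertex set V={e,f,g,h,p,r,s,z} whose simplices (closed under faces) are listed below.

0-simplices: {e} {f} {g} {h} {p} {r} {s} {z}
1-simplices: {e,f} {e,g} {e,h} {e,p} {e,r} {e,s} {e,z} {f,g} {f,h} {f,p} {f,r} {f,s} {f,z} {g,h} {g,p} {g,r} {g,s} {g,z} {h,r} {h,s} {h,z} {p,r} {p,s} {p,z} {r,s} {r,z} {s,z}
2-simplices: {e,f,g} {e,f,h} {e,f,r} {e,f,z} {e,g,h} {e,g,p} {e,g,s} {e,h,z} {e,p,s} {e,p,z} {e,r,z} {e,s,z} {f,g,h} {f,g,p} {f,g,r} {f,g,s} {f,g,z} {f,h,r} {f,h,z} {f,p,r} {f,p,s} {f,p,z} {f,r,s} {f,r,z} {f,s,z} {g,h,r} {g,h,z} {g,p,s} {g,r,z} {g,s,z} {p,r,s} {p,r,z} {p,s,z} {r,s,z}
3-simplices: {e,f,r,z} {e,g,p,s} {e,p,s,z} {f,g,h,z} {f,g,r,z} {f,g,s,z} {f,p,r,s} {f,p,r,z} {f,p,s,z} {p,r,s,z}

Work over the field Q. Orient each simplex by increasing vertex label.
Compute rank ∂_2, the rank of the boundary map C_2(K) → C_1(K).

n_0=8 n_1=27 n_2=34 n_3=10  [Q]
∂1: piv[ef,eg,eh,ep,er,es,ez] rk=7  ker:fg,fh,fp,fr,fs,fz,gh,gp,gr,gs,gz,hr,hs,hz,pr,ps,pz,rs,rz,sz
∂2: piv[efg,efh,efr,efz,egh,egp,egs,ehz,eps,epz,erz,esz,fgp,fgr,fgs,fgz,fhr,fpr,frs] rk=19  ker:fgh,fhz,fps,fpz,frz,fsz,ghr,ghz,gps,grz,gsz,prs,prz,psz,rsz
∂3: piv[efrz,egps,epsz,fghz,fgrz,fgsz,fprs,fprz,fpsz,prsz] rk=10
rk∂_2=19

rank∂_2=19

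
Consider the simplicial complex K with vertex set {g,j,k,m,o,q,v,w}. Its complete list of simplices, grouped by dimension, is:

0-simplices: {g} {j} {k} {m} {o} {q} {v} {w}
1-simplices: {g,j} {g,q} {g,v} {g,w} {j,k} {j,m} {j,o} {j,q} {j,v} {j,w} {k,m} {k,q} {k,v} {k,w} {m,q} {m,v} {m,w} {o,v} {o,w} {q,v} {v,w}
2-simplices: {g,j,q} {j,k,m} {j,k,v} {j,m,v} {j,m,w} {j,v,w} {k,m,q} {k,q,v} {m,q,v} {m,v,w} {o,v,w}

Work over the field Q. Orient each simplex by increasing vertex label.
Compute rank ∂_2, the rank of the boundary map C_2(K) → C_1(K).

rank∂_2=9

n_0=8 n_1=21 n_2=11  [Q]
∂1: piv[gj,gq,gv,gw,jk,jm,jo] rk=7  ker:jq,jv,jw,km,kq,kv,kw,mq,mv,mw,ov,ow,qv,vw
∂2: piv[gjq,jkm,jkv,jmv,jmw,jvw,kmq,kqv,ovw] rk=9  ker:mqv,mvw
rk∂_2=9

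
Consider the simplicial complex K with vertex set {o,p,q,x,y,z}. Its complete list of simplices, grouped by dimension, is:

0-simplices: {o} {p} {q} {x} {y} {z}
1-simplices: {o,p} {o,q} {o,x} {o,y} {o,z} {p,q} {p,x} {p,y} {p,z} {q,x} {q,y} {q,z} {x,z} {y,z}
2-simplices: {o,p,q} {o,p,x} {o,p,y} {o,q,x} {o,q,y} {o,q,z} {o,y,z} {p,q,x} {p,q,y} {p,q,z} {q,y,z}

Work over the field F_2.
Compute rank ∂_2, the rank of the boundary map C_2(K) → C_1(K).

rank∂_2=8

n_0=6 n_1=14 n_2=11  [Z2]
∂1: piv[op,oq,ox,oy,oz] rk=5  ker:pq,px,py,pz,qx,qy,qz,xz,yz
∂2: piv[opq,opx,opy,oqx,oqy,oqz,oyz,pqz] rk=8  ker:pqx,pqy,qyz
rk∂_2=8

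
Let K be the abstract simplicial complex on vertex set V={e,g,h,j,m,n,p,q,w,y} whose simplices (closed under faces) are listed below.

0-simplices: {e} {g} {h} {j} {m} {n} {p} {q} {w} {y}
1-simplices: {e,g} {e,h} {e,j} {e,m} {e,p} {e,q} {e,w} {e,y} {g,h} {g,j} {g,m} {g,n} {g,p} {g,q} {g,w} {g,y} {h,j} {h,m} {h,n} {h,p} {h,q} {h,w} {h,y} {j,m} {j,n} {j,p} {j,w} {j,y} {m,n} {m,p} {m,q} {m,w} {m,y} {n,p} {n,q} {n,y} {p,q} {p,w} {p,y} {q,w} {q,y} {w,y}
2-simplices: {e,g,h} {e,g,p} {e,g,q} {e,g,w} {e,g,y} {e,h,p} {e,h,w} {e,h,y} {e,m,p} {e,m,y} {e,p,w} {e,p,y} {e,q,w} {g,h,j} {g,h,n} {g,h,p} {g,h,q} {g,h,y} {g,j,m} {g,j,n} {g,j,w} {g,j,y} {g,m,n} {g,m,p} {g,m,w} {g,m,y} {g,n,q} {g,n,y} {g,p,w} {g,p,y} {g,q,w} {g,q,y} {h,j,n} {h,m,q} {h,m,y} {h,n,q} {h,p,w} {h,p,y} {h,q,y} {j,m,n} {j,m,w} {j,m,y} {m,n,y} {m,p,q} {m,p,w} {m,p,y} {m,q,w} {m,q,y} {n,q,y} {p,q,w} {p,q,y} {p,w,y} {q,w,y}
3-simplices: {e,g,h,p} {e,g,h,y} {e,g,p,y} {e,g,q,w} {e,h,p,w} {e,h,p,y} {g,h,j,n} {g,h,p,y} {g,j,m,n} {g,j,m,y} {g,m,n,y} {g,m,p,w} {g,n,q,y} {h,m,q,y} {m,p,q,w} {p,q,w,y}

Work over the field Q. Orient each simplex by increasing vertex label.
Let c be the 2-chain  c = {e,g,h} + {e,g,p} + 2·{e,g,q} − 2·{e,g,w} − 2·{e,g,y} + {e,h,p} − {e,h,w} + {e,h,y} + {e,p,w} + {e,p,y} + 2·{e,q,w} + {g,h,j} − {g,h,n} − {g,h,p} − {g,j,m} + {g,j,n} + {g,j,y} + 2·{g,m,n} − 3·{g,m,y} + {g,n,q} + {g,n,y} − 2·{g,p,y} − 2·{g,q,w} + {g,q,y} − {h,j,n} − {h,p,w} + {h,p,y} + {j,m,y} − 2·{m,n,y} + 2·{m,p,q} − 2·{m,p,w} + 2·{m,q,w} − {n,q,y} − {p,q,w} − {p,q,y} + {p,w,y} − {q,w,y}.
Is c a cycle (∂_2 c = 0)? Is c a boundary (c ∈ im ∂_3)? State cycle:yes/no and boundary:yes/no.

n_0=10 n_1=42 n_2=53 n_3=16  [Q]
∂1: piv[eg,eh,ej,em,ep,eq,ew,ey,gn] rk=9  ker:gh,gj,gm,gp,gq,gw,gy,hj,hm,hn,hp,hq,hw,hy,jm,jn,jp,jw,jy,mn,mp,mq,mw,my,np,nq,ny,pq,pw,py,qw,qy,wy
∂2: piv[egh,egp,egq,egw,egy,ehp,ehw,ehy,emp,emy,epw,epy,eqw,ghj,ghn,ghq,gjm,gjn,gjw,gjy,gmn,gmp,gmw,gnq,gny,gqy,hmq,hmy,mpq,pwy] rk=30  ker:ghp,ghy,gmy,gpw,gpy,gqw,hjn,hnq,hpw,hpy,hqy,jmn,jmw,jmy,mny,mpw,mpy,mqw,mqy,nqy,pqw,pqy,qwy
∂3: piv[eghp,eghy,egpy,egqw,ehpw,ehpy,ghjn,gjmn,gjmy,gmny,gmpw,gnqy,hmqy,mpqw,pqwy] rk=15  ker:ghpy
∂2c = 0
c vs im∂3: reduces to 0 ⇒ boundary

cycle:yes boundary:yes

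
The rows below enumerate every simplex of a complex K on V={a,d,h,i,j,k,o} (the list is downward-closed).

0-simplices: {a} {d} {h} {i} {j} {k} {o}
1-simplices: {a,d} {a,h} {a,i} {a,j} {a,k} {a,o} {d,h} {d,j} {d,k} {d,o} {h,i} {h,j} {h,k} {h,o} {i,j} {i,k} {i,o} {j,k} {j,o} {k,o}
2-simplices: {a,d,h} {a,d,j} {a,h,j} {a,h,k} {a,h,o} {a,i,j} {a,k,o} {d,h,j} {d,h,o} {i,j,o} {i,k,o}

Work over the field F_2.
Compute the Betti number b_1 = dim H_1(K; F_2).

b_1=4

n_0=7 n_1=20 n_2=11  [Z2]
∂1: piv[ad,ah,ai,aj,ak,ao] rk=6  ker:dh,dj,dk,do,hi,hj,hk,ho,ij,ik,io,jk,jo,ko
∂2: piv[adh,adj,ahj,ahk,aho,aij,ako,dho,ijo,iko] rk=10  ker:dhj
b_1=(20−6)−10=4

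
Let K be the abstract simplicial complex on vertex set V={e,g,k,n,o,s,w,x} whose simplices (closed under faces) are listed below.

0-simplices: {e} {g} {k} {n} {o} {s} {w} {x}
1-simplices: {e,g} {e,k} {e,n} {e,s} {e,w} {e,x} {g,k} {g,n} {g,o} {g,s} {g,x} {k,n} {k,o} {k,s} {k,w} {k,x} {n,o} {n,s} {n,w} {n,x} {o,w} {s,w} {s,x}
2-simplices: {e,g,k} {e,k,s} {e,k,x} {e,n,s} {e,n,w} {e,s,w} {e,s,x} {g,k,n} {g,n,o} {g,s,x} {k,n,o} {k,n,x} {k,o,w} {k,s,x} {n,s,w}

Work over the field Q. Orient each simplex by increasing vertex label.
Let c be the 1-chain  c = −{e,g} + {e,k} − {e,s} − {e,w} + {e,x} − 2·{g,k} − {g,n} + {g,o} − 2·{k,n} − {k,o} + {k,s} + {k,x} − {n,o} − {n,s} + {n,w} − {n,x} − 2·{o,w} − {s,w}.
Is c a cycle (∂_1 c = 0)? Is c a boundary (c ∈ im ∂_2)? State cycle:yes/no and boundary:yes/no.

n_0=8 n_1=23 n_2=15  [Q]
∂1: piv[eg,ek,en,es,ew,ex,go] rk=7  ker:gk,gn,gs,gx,kn,ko,ks,kw,kx,no,ns,nw,nx,ow,sw,sx
∂2: piv[egk,eks,ekx,ens,enw,esw,esx,gkn,gno,gsx,kno,knx,kow] rk=13  ker:ksx,nsw
∂1c = {e} + {g} − {n} + {o} − 3·{w} + {x}

cycle:no boundary:no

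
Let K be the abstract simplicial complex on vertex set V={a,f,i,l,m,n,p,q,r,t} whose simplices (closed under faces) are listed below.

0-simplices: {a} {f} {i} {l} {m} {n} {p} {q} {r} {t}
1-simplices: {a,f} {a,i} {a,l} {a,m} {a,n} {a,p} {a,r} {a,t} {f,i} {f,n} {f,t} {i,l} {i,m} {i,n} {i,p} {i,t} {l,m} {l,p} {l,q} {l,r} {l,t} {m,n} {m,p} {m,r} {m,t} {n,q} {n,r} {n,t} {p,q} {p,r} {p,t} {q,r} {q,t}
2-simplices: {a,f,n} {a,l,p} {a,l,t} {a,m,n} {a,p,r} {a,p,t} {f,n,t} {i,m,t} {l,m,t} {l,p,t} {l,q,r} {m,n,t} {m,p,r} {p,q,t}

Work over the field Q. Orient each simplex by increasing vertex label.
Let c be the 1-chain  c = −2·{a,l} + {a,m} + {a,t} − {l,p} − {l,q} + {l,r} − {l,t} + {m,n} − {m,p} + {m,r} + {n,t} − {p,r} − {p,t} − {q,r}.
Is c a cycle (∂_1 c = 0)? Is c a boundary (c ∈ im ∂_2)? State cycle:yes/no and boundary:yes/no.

n_0=10 n_1=33 n_2=14  [Q]
∂1: piv[af,ai,al,am,an,ap,ar,at,lq] rk=9  ker:fi,fn,ft,il,im,in,ip,it,lm,lp,lr,lt,mn,mp,mr,mt,nq,nr,nt,pq,pr,pt,qr,qt
∂2: piv[afn,alp,alt,amn,apr,apt,fnt,imt,lmt,lqr,mnt,mpr,pqt] rk=13  ker:lpt
∂1c = 0
c vs im∂2: residual ≠ 0 ⇒ not boundary

cycle:yes boundary:no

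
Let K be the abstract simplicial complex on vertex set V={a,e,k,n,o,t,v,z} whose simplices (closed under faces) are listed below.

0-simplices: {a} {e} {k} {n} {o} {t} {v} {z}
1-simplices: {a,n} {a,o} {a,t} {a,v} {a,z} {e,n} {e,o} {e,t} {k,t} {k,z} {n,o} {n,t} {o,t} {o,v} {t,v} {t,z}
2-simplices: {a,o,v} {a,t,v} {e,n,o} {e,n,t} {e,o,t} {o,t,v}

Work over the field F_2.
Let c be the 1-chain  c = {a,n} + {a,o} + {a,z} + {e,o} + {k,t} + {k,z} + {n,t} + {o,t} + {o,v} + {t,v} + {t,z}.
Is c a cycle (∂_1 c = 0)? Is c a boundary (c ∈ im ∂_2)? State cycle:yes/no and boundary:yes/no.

cycle:no boundary:no

n_0=8 n_1=16 n_2=6  [Z2]
∂1: piv[an,ao,at,av,az,en,kt] rk=7  ker:eo,et,kz,no,nt,ot,ov,tv,tz
∂2: piv[aov,atv,eno,ent,eot,otv] rk=6
∂1c = {a} + {e} + {t} + {z}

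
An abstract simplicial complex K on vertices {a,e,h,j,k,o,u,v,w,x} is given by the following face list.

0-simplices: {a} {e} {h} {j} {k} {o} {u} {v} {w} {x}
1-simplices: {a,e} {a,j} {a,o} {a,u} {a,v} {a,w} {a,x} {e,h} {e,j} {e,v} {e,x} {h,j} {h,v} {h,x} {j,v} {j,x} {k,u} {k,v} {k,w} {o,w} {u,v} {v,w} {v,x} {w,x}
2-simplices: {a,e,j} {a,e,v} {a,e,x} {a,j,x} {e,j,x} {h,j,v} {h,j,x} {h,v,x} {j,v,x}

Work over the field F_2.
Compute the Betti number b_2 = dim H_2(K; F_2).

b_2=2

n_0=10 n_1=24 n_2=9  [Z2]
∂1: piv[ae,aj,ao,au,av,aw,ax,eh,ku] rk=9  ker:ej,ev,ex,hj,hv,hx,jv,jx,kv,kw,ow,uv,vw,vx,wx
∂2: piv[aej,aev,aex,ajx,hjv,hjx,hvx] rk=7  ker:ejx,jvx
b_2=(9−7)−0=2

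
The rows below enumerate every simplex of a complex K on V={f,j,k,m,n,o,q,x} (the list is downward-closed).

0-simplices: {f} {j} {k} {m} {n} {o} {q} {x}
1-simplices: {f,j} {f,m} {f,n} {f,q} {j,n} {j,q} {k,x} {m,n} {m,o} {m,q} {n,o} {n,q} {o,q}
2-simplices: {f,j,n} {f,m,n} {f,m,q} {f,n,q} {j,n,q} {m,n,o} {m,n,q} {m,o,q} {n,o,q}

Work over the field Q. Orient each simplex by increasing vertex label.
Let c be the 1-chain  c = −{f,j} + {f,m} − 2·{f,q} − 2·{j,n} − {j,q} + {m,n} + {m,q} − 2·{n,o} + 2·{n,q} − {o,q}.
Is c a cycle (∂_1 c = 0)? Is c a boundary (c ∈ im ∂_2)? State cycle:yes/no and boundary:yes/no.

cycle:no boundary:no

n_0=8 n_1=13 n_2=9  [Q]
∂1: piv[fj,fm,fn,fq,kx,mo] rk=6  ker:jn,jq,mn,mq,no,nq,oq
∂2: piv[fjn,fmn,fmq,fnq,jnq,mno,moq] rk=7  ker:mnq,noq
∂1c = 2·{f} + 2·{j} − {m} − {n} − {o} − {q}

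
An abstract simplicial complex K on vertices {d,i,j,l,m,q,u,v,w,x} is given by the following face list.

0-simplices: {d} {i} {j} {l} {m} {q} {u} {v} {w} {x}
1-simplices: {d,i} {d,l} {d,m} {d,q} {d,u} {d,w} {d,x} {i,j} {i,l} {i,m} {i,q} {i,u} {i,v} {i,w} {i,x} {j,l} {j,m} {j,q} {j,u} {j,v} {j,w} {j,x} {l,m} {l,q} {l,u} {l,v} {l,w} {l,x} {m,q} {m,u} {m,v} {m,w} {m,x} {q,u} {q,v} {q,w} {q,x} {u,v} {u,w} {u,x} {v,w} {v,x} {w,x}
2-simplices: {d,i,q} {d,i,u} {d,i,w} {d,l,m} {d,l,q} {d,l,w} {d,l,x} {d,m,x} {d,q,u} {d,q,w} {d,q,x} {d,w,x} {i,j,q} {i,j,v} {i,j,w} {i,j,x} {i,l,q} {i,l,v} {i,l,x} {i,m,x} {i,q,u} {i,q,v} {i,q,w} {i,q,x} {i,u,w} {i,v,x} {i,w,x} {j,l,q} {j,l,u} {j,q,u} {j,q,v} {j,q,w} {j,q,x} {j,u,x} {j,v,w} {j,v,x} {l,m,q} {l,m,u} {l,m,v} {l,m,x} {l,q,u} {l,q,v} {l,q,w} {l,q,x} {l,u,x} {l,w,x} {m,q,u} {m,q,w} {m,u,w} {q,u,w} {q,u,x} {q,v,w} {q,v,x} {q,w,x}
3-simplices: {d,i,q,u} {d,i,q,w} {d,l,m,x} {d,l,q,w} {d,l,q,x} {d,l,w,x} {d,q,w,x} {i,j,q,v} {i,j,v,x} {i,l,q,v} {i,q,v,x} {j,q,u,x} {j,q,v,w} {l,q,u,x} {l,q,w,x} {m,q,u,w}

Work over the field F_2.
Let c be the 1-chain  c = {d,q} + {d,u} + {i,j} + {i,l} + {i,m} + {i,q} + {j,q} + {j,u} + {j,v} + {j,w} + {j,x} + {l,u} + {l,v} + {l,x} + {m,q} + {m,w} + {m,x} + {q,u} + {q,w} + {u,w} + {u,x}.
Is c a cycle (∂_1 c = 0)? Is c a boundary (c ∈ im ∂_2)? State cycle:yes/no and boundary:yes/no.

cycle:yes boundary:yes

n_0=10 n_1=43 n_2=54 n_3=16  [Z2]
∂1: piv[di,dl,dm,dq,du,dw,dx,ij,iv] rk=9  ker:il,im,iq,iu,iw,ix,jl,jm,jq,ju,jv,jw,jx,lm,lq,lu,lv,lw,lx,mq,mu,mv,mw,mx,qu,qv,qw,qx,uv,uw,ux,vw,vx,wx
∂2: piv[diq,diu,diw,dlm,dlq,dlw,dlx,dmx,dqu,dqw,dqx,dwx,ijq,ijv,ijw,ijx,ilq,ilv,ilx,imx,iqv,iuw,ivx,jlq,jlu,jqu,jux,jvw,lmq,lmu,lmv,mqw] rk=32  ker:iqu,iqw,iqx,iwx,jqv,jqw,jqx,jvx,lmx,lqu,lqv,lqw,lqx,lux,lwx,mqu,muw,quw,qux,qvw,qvx,qwx
∂3: piv[diqu,diqw,dlmx,dlqw,dlqx,dlwx,dqwx,ijqv,ijvx,ilqv,iqvx,jqux,jqvw,lqux,mquw] rk=15  ker:lqwx
∂1c = 0
c vs im∂2: reduces to 0 ⇒ boundary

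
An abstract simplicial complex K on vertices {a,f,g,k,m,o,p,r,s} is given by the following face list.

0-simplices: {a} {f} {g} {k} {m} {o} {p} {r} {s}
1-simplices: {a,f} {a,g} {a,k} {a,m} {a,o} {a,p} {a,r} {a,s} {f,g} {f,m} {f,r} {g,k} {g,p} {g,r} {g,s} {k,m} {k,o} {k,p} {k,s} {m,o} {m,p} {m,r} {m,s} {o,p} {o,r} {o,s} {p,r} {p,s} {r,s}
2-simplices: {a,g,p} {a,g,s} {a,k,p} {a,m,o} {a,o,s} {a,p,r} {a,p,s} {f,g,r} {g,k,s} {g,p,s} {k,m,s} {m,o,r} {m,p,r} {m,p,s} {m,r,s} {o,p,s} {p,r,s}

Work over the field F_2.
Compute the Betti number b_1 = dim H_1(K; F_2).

n_0=9 n_1=29 n_2=17  [Z2]
∂1: piv[af,ag,ak,am,ao,ap,ar,as] rk=8  ker:fg,fm,fr,gk,gp,gr,gs,km,ko,kp,ks,mo,mp,mr,ms,op,or,os,pr,ps,rs
∂2: piv[agp,ags,akp,amo,aos,apr,aps,fgr,gks,kms,mor,mpr,mps,mrs,ops] rk=15  ker:gps,prs
b_1=(29−8)−15=6

b_1=6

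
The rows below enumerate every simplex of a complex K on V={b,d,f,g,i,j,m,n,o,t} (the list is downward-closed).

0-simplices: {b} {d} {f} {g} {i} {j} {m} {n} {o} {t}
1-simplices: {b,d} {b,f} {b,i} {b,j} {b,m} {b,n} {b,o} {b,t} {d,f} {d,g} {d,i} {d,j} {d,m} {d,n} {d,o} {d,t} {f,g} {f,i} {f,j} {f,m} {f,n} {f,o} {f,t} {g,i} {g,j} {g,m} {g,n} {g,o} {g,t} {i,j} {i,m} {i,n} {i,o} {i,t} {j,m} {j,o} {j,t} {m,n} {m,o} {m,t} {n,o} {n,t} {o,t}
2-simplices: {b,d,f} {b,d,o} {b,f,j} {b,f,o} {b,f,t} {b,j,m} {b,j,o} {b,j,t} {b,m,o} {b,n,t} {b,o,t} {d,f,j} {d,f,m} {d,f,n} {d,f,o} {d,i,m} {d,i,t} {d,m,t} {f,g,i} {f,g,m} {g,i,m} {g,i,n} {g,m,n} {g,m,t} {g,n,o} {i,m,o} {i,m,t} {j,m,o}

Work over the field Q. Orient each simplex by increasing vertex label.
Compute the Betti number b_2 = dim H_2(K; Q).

b_2=3

n_0=10 n_1=43 n_2=28  [Q]
∂1: piv[bd,bf,bi,bj,bm,bn,bo,bt,dg] rk=9  ker:df,di,dj,dm,dn,do,dt,fg,fi,fj,fm,fn,fo,ft,gi,gj,gm,gn,go,gt,ij,im,in,io,it,jm,jo,jt,mn,mo,mt,no,nt,ot
∂2: piv[bdf,bdo,bfj,bfo,bft,bjm,bjo,bjt,bmo,bnt,bot,dfj,dfm,dfn,dim,dit,dmt,fgi,fgm,gim,gin,gmn,gmt,gno,imo] rk=25  ker:dfo,imt,jmo
b_2=(28−25)−0=3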